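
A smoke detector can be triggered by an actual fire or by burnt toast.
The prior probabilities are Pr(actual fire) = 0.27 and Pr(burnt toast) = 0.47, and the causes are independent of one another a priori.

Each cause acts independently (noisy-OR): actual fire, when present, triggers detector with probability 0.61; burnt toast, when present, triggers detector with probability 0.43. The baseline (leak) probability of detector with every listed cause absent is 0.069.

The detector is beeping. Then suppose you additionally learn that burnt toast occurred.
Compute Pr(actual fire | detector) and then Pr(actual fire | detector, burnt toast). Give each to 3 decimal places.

Under noisy-OR, P(detector | causes) = 1 − (1−0.069)·∏(1−qᵢ) over the active causes.
Sum P(detector|·) weighted by the priors over the 4 (actual fire, burnt toast) configurations:
  P(detector) = 0.069×0.73×0.53 + 0.46933×0.73×0.47 + 0.63691×0.27×0.53 + 0.793039×0.27×0.47
        = 0.026696 + 0.161027 + 0.091142 + 0.100637 = 0.379502
Keeping only the actual fire-present terms gives 0.191779, so
  P(actual fire | detector) = 0.191779 / 0.379502 ≈ 0.505

With the extra evidence:
Numerator (weight on configurations with actual fire): 0.793039*0.27 = 0.214121
Denominator P(detector | burnt toast): 0.46933*0.73 + 0.793039*0.27 = 0.556732
Posterior = 0.214121 / 0.556732 ≈ 0.385
This is intercausal reasoning (explaining away): once burnt toast accounts for the detector, actual fire becomes less likely.

Pr(actual fire | detector) ≈ 0.505; Pr(actual fire | detector, burnt toast) ≈ 0.385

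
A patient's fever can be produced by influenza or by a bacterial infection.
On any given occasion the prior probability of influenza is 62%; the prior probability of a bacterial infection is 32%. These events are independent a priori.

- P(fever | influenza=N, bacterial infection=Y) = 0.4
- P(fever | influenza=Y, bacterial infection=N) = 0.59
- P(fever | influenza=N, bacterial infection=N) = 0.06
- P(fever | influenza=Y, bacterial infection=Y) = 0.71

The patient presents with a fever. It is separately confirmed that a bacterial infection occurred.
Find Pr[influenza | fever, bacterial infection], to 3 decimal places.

For the numerator, keep only influenza=true terms: 0.71*0.62 = 0.440200
The normalizing constant is 0.4*0.38 + 0.71*0.62 = 0.592200
P(influenza | fever, bacterial infection) = 0.440200/0.592200 ≈ 0.743

Pr[influenza | fever, bacterial infection] ≈ 0.743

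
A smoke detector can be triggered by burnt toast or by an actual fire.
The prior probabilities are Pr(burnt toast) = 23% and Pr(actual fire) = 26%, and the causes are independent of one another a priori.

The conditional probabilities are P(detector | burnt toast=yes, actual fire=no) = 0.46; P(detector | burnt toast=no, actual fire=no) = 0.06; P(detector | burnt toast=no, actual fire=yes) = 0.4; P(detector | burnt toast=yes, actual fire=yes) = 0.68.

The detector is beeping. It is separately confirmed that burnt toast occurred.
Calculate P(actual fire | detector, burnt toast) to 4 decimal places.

P(actual fire | detector, burnt toast) ≈ 0.3418

Weight on actual fire=true, given the evidence: 0.68*0.26 = 0.176800
The normalizing constant is 0.46*0.74 + 0.68*0.26 = 0.517200
Posterior = 0.176800 / 0.517200 ≈ 0.3418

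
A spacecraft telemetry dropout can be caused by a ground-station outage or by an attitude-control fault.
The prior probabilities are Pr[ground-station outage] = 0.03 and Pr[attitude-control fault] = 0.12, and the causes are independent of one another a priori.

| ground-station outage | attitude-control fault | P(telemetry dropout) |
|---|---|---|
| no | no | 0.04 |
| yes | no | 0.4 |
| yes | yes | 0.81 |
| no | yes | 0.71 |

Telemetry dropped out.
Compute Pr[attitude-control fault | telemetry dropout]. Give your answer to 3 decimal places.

For the numerator, keep only attitude-control fault=true terms: 0.082644 + 0.002916 = 0.085560
Normalizer over all consistent configurations: 0.04·0.97·0.88 + 0.71·0.97·0.12 + 0.4·0.03·0.88 + 0.81·0.03·0.12 = 0.130264
P(attitude-control fault | telemetry dropout) = 0.085560/0.130264 ≈ 0.657

Pr[attitude-control fault | telemetry dropout] ≈ 0.657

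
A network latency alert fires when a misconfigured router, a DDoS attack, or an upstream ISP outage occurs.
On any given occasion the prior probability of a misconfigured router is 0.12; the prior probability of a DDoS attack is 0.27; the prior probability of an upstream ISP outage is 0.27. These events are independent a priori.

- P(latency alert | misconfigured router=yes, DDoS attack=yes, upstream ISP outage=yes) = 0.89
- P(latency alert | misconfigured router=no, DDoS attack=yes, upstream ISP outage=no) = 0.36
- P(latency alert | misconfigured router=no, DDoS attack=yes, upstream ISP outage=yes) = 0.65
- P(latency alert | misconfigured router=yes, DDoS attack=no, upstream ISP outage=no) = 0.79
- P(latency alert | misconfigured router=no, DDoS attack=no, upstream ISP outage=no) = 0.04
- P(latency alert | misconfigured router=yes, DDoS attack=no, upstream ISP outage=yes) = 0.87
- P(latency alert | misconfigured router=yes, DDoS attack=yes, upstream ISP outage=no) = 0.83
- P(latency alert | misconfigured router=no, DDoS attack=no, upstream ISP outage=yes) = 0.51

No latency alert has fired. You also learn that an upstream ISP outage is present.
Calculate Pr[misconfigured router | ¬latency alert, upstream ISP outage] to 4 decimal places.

Enumerate the 4 (misconfigured router, DDoS attack) configurations and weight by the priors:
  P(¬latency alert | upstream ISP outage) = 0.49×0.88×0.73 + 0.35×0.88×0.27 + 0.13×0.12×0.73 + 0.11×0.12×0.27
        = 0.314776 + 0.083160 + 0.011388 + 0.003564 = 0.412888
The terms with misconfigured router present sum to 0.014952, so
  P(misconfigured router | ¬latency alert, upstream ISP outage) = 0.014952 / 0.412888 ≈ 0.0362

Pr[misconfigured router | ¬latency alert, upstream ISP outage] ≈ 0.0362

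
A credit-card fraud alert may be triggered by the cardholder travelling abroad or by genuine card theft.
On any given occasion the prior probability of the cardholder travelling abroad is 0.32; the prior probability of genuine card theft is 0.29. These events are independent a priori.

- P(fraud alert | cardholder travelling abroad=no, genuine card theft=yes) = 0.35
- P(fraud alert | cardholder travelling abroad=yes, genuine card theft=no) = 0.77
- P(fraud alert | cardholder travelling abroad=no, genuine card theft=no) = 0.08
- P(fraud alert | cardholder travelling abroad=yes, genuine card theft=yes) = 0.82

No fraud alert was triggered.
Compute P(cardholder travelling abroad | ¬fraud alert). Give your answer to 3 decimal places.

Sum P(¬fraud alert|·) weighted by the priors over the 4 (cardholder travelling abroad, genuine card theft) configurations:
  P(¬fraud alert) = 0.92·0.68·0.71 + 0.65·0.68·0.29 + 0.23·0.32·0.71 + 0.18·0.32·0.29
        = 0.444176 + 0.128180 + 0.052256 + 0.016704 = 0.641316
Configurations with cardholder travelling abroad contribute 0.068960, so
  P(cardholder travelling abroad | ¬fraud alert) = 0.068960 / 0.641316 ≈ 0.108

P(cardholder travelling abroad | ¬fraud alert) ≈ 0.108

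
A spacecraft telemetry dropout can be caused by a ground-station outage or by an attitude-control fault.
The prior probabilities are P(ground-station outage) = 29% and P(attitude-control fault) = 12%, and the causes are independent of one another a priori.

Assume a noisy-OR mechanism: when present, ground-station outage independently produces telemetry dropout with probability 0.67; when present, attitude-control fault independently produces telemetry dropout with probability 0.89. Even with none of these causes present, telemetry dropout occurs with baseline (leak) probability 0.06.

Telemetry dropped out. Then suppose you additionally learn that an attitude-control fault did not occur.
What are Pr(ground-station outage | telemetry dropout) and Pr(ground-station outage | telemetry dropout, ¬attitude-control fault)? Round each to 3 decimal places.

Under noisy-OR, P(telemetry dropout | causes) = 1 − (1−0.06)·∏(1−qᵢ) over the active causes.
Enumerate the 4 (ground-station outage, attitude-control fault) configurations and weight by the priors:
  P(telemetry dropout) = 0.06*0.71*0.88 + 0.8966*0.71*0.12 + 0.6898*0.29*0.88 + 0.965878*0.29*0.12
        = 0.037488 + 0.076390 + 0.176037 + 0.033613 = 0.323528
Configurations with ground-station outage contribute 0.209650, so
  P(ground-station outage | telemetry dropout) = 0.209650 / 0.323528 ≈ 0.648

Now also conditioning on attitude-control fault≠true:
P(telemetry dropout | ¬attitude-control fault) = 0.06*0.71 + 0.6898*0.29 = 0.042600 + 0.200042 = 0.242642
Restricting to configurations with ground-station outage present: 0.6898*0.29 = 0.200042.
So P(ground-station outage | telemetry dropout, ¬attitude-control fault) = 0.200042/0.242642 ≈ 0.824.

Pr(ground-station outage | telemetry dropout) ≈ 0.648; Pr(ground-station outage | telemetry dropout, ¬attitude-control fault) ≈ 0.824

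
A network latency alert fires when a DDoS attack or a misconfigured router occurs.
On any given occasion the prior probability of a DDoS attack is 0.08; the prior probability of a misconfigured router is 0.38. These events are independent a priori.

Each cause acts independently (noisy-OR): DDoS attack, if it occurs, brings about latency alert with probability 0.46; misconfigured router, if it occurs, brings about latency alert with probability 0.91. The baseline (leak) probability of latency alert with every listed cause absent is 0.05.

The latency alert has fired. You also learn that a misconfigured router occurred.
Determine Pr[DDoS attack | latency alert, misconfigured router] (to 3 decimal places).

Under noisy-OR, P(latency alert | causes) = 1 − (1−0.05)·∏(1−qᵢ) over the active causes.
Enumerate both values of DDoS attack and weight by the priors:
  P(latency alert | misconfigured router) = 0.9145×0.92 + 0.95383×0.08
        = 0.841340 + 0.076306 = 0.917646
The terms with DDoS attack present sum to 0.076306, so
  P(DDoS attack | latency alert, misconfigured router) = 0.076306 / 0.917646 ≈ 0.083

Pr[DDoS attack | latency alert, misconfigured router] ≈ 0.083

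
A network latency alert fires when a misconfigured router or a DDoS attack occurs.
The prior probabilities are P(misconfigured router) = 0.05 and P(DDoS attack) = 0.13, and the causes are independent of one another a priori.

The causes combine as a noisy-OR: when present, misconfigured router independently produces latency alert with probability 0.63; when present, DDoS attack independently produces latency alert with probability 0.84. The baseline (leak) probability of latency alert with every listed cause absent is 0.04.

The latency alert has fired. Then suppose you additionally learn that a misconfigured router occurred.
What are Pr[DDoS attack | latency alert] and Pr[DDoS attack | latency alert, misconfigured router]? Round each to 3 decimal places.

Pr[DDoS attack | latency alert] ≈ 0.644; Pr[DDoS attack | latency alert, misconfigured router] ≈ 0.179

Under noisy-OR, P(latency alert | causes) = 1 − (1−0.04)·∏(1−qᵢ) over the active causes.
By total probability over the 4 (misconfigured router, DDoS attack) configurations:
  P(latency alert) = 0.04×0.95×0.87 + 0.8464×0.95×0.13 + 0.6448×0.05×0.87 + 0.943168×0.05×0.13
        = 0.033060 + 0.104530 + 0.028049 + 0.006131 = 0.171770
Keeping only the DDoS attack-present terms gives 0.110661, so
  P(DDoS attack | latency alert) = 0.110661 / 0.171770 ≈ 0.644

Now condition on the additional information:
For the numerator, keep only DDoS attack=true terms: 0.943168*0.13 = 0.122612
The normalizing constant is 0.6448*0.87 + 0.943168*0.13 = 0.683588
Posterior = 0.122612 / 0.683588 ≈ 0.179
The drop from 0.644 to 0.179 is the explaining-away (discounting) effect.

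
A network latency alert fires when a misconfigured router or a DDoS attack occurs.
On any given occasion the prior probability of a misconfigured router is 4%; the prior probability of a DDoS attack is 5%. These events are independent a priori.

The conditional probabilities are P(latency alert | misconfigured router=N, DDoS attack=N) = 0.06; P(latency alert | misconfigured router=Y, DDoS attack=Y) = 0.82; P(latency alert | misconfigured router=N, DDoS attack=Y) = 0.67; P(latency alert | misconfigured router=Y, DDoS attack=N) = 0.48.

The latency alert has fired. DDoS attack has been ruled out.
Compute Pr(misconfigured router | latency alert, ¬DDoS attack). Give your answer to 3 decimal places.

Pr(misconfigured router | latency alert, ¬DDoS attack) ≈ 0.250

P(latency alert | ¬DDoS attack) = 0.06·0.96 + 0.48·0.04 = 0.057600 + 0.019200 = 0.076800
Restricting to configurations with misconfigured router present: 0.48·0.04 = 0.019200.
P(misconfigured router | latency alert, ¬DDoS attack) = 0.019200 / 0.076800 ≈ 0.250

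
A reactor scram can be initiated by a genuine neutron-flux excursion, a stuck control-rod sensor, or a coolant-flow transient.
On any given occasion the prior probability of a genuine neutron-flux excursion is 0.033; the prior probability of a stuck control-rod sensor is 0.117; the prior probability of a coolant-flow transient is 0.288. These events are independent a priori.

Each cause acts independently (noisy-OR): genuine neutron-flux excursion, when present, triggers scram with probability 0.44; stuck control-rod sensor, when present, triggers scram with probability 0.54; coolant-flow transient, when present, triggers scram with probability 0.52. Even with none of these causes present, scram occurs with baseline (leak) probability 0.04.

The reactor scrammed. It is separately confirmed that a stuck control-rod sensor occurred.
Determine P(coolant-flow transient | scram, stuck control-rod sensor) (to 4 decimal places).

P(coolant-flow transient | scram, stuck control-rod sensor) ≈ 0.3617

Under noisy-OR, P(scram | causes) = 1 − (1−0.04)·∏(1−qᵢ) over the active causes.
P(scram | stuck control-rod sensor) = 0.5584·0.967·0.712 + 0.788032·0.967·0.288 + 0.752704·0.033·0.712 + 0.881298·0.033·0.288 = 0.384461 + 0.219464 + 0.017686 + 0.008376 = 0.629987
Of this, 0.227840 comes from 0.219464 + 0.008376 (the coolant-flow transient=true cases).
P(coolant-flow transient | scram, stuck control-rod sensor) = 0.227840 / 0.629987 ≈ 0.3617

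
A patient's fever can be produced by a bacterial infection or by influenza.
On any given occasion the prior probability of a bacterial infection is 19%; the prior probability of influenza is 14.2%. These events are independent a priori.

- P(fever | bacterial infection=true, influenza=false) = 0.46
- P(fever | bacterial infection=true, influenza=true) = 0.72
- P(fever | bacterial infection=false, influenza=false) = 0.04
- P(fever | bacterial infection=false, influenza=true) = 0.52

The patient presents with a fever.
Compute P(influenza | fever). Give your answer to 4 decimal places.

P(influenza | fever) ≈ 0.4353

P(fever) = 0.04×0.81×0.858 + 0.52×0.81×0.142 + 0.46×0.19×0.858 + 0.72×0.19×0.142 = 0.027799 + 0.059810 + 0.074989 + 0.019426 = 0.182024
Restricting to configurations with influenza present: 0.059810 + 0.019426 = 0.079236.
Hence the posterior is 0.079236/0.182024 ≈ 0.4353.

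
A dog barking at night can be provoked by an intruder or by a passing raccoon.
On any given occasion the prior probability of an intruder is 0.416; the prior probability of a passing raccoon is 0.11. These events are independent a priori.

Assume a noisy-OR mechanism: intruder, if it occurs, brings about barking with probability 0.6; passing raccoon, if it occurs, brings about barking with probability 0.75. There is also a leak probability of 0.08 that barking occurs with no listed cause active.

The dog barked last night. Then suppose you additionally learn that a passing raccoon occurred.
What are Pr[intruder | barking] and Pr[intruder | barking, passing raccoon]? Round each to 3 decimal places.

Pr[intruder | barking] ≈ 0.752; Pr[intruder | barking, passing raccoon] ≈ 0.457

Under noisy-OR, P(barking | causes) = 1 − (1−0.08)·∏(1−qᵢ) over the active causes.
Weight on intruder=true, given the evidence: 0.233992 + 0.041550 = 0.275542
Denominator P(barking): 0.08·0.584·0.89 + 0.77·0.584·0.11 + 0.632·0.416·0.89 + 0.908·0.416·0.11 = 0.366588
P(intruder | barking) = 0.275542/0.366588 ≈ 0.752

Now condition on the additional information:
Sum P(barking|·) weighted by the priors over both values of intruder:
  P(barking | passing raccoon) = 0.77*0.584 + 0.908*0.416
        = 0.449680 + 0.377728 = 0.827408
The terms with intruder present sum to 0.377728, so
  P(intruder | barking, passing raccoon) = 0.377728 / 0.827408 ≈ 0.457
Conditioning on passing raccoon lowers the posterior on intruder: the classic explaining-away effect in a common-effect structure.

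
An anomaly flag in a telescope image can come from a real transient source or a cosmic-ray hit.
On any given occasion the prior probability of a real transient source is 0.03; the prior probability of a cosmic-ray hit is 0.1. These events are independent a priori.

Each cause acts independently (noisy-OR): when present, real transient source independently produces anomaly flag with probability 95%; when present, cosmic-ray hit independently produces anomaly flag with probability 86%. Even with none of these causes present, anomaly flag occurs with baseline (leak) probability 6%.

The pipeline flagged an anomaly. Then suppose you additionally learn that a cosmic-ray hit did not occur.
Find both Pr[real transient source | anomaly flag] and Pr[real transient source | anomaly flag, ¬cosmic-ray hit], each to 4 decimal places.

Pr[real transient source | anomaly flag] ≈ 0.1737; Pr[real transient source | anomaly flag, ¬cosmic-ray hit] ≈ 0.3294

Under noisy-OR, P(anomaly flag | causes) = 1 − (1−0.06)·∏(1−qᵢ) over the active causes.
P(anomaly flag) = 0.06*0.97*0.9 + 0.8684*0.97*0.1 + 0.953*0.03*0.9 + 0.99342*0.03*0.1 = 0.052380 + 0.084235 + 0.025731 + 0.002980 = 0.165326
The real transient source-present share is 0.025731 + 0.002980 = 0.028711.
P(real transient source | anomaly flag) = 0.028711 / 0.165326 ≈ 0.1737

With the extra evidence:
P(anomaly flag | ¬cosmic-ray hit) = 0.06·0.97 + 0.953·0.03 = 0.058200 + 0.028590 = 0.086790
The real transient source-present share is 0.953·0.03 = 0.028590.
P(real transient source | anomaly flag, ¬cosmic-ray hit) = 0.028590 / 0.086790 ≈ 0.3294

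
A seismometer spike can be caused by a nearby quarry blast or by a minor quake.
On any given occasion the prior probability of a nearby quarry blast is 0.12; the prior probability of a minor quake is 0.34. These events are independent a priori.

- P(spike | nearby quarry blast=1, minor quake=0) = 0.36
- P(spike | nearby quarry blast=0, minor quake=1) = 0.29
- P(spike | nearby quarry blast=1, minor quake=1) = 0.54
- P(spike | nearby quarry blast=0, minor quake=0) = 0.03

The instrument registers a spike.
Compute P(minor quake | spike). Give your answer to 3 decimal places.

P(minor quake | spike) ≈ 0.703

Enumerate the 4 (nearby quarry blast, minor quake) configurations and weight by the priors:
  P(spike) = 0.03*0.88*0.66 + 0.29*0.88*0.34 + 0.36*0.12*0.66 + 0.54*0.12*0.34
        = 0.017424 + 0.086768 + 0.028512 + 0.022032 = 0.154736
Keeping only the minor quake-present terms gives 0.108800, so
  P(minor quake | spike) = 0.108800 / 0.154736 ≈ 0.703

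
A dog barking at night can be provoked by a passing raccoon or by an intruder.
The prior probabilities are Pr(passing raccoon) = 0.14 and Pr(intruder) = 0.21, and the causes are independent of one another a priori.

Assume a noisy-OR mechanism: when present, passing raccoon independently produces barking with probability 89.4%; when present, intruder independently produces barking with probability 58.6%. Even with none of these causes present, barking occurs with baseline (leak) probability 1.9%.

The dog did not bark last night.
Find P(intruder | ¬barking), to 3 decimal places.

P(intruder | ¬barking) ≈ 0.099

Under noisy-OR, P(barking | causes) = 1 − (1−0.019)·∏(1−qᵢ) over the active causes.
Enumerate the 4 (passing raccoon, intruder) configurations and weight by the priors:
  P(¬barking) = 0.981×0.86×0.79 + 0.406134×0.86×0.21 + 0.103986×0.14×0.79 + 0.04305×0.14×0.21
        = 0.666491 + 0.073348 + 0.011501 + 0.001266 = 0.752606
Configurations with intruder contribute 0.074614, so
  P(intruder | ¬barking) = 0.074614 / 0.752606 ≈ 0.099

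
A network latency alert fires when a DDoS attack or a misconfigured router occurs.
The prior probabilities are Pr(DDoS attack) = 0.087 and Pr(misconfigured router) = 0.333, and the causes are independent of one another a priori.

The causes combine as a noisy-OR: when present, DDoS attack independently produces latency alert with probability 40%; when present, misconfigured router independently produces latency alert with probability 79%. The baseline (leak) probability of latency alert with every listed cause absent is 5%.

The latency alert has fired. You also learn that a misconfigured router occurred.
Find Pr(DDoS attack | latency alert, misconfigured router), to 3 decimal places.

Pr(DDoS attack | latency alert, misconfigured router) ≈ 0.095

Under noisy-OR, P(latency alert | causes) = 1 − (1−0.05)·∏(1−qᵢ) over the active causes.
P(latency alert | misconfigured router) = 0.8005×0.913 + 0.8803×0.087 = 0.730857 + 0.076586 = 0.807443
Of this, 0.076586 comes from 0.8803×0.087 (the DDoS attack=true cases).
Hence the posterior is 0.076586/0.807443 ≈ 0.095.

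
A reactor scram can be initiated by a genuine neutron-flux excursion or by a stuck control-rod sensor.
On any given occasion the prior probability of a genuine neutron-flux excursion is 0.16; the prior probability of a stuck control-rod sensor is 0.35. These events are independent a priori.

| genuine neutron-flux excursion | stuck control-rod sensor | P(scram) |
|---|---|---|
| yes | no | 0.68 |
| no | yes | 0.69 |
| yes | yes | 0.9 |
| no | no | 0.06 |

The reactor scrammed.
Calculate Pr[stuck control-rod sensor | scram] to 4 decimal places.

Numerator (weight on configurations with stuck control-rod sensor): 0.202860 + 0.050400 = 0.253260
Denominator P(scram): 0.06*0.84*0.65 + 0.69*0.84*0.35 + 0.68*0.16*0.65 + 0.9*0.16*0.35 = 0.356740
Posterior = 0.253260 / 0.356740 ≈ 0.7099

Pr[stuck control-rod sensor | scram] ≈ 0.7099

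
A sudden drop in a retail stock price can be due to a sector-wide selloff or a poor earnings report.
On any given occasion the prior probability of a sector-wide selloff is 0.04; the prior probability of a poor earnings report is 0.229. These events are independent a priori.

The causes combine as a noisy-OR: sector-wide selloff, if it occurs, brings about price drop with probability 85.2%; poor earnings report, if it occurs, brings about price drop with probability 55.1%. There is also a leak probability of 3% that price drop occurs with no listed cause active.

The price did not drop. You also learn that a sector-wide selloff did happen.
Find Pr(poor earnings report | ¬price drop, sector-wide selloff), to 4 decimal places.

Under noisy-OR, P(price drop | causes) = 1 − (1−0.03)·∏(1−qᵢ) over the active causes.
Sum P(¬price drop|·) weighted by the priors over both values of poor earnings report:
  P(¬price drop | sector-wide selloff) = 0.14356·0.771 + 0.064458·0.229
        = 0.110685 + 0.014761 = 0.125446
Configurations with poor earnings report contribute 0.014761, so
  P(poor earnings report | ¬price drop, sector-wide selloff) = 0.014761 / 0.125446 ≈ 0.1177

Pr(poor earnings report | ¬price drop, sector-wide selloff) ≈ 0.1177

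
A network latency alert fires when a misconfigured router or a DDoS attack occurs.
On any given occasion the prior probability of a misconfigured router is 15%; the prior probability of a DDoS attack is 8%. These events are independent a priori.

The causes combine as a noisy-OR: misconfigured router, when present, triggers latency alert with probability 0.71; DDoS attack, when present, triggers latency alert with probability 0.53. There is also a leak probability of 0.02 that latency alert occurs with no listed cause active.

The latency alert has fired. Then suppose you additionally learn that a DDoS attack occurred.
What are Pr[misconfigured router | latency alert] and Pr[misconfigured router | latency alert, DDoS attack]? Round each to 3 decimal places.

Under noisy-OR, P(latency alert | causes) = 1 − (1−0.02)·∏(1−qᵢ) over the active causes.
Numerator (weight on configurations with misconfigured router): 0.098780 + 0.010397 = 0.109177
The normalizing constant is 0.02×0.85×0.92 + 0.5394×0.85×0.08 + 0.7158×0.15×0.92 + 0.866426×0.15×0.08 = 0.161496
P(misconfigured router | latency alert) = 0.109177/0.161496 ≈ 0.676

With the extra evidence:
P(latency alert | DDoS attack) = 0.5394*0.85 + 0.866426*0.15 = 0.458490 + 0.129964 = 0.588454
The misconfigured router-present share is 0.866426*0.15 = 0.129964.
So P(misconfigured router | latency alert, DDoS attack) = 0.129964/0.588454 ≈ 0.221.

Pr[misconfigured router | latency alert] ≈ 0.676; Pr[misconfigured router | latency alert, DDoS attack] ≈ 0.221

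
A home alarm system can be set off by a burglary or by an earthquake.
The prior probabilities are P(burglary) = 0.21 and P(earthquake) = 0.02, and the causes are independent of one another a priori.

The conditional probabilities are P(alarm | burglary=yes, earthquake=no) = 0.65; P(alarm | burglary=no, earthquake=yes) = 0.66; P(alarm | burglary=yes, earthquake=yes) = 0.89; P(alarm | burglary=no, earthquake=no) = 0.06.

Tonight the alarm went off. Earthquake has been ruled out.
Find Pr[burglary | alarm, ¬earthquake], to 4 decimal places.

Pr[burglary | alarm, ¬earthquake] ≈ 0.7423

P(alarm | ¬earthquake) = 0.06·0.79 + 0.65·0.21 = 0.047400 + 0.136500 = 0.183900
The burglary-present share is 0.65·0.21 = 0.136500.
So P(burglary | alarm, ¬earthquake) = 0.136500/0.183900 ≈ 0.7423.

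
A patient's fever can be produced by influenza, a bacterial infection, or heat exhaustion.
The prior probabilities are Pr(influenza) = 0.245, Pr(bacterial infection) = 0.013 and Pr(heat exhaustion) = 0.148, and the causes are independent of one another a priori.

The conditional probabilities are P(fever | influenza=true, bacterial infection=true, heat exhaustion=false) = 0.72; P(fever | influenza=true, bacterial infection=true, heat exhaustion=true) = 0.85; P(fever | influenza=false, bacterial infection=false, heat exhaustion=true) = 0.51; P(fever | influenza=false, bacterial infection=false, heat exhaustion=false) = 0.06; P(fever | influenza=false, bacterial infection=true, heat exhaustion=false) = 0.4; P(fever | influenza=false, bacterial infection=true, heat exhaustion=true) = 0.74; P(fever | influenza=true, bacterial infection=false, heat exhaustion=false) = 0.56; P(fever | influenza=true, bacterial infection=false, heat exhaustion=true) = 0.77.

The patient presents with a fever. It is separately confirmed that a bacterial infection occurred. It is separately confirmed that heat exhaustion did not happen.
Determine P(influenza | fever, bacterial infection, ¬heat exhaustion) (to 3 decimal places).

For the numerator, keep only influenza=true terms: 0.72*0.245 = 0.176400
Normalizer over all consistent configurations: 0.4*0.755 + 0.72*0.245 = 0.478400
P(influenza | fever, bacterial infection, ¬heat exhaustion) = 0.176400/0.478400 ≈ 0.369

P(influenza | fever, bacterial infection, ¬heat exhaustion) ≈ 0.369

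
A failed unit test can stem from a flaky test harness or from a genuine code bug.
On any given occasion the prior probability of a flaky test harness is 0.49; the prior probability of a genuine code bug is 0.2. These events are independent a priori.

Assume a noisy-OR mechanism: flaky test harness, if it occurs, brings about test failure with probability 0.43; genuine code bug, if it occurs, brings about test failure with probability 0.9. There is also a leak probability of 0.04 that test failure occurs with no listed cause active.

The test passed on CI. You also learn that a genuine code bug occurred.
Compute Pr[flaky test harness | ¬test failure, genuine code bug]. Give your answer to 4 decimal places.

Pr[flaky test harness | ¬test failure, genuine code bug] ≈ 0.3539

Under noisy-OR, P(test failure | causes) = 1 − (1−0.04)·∏(1−qᵢ) over the active causes.
Enumerate both values of flaky test harness and weight by the priors:
  P(¬test failure | genuine code bug) = 0.096*0.51 + 0.05472*0.49
        = 0.048960 + 0.026813 = 0.075773
Configurations with flaky test harness contribute 0.026813, so
  P(flaky test harness | ¬test failure, genuine code bug) = 0.026813 / 0.075773 ≈ 0.3539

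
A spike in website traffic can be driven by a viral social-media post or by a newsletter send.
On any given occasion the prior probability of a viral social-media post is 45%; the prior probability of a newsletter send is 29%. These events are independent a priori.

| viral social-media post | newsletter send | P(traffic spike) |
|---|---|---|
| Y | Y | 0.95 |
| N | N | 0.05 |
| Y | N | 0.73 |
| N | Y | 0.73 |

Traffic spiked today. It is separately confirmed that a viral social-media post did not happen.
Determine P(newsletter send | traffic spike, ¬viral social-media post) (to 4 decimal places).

P(newsletter send | traffic spike, ¬viral social-media post) ≈ 0.8564

Sum P(traffic spike|·) weighted by the priors over both values of newsletter send:
  P(traffic spike | ¬viral social-media post) = 0.05×0.71 + 0.73×0.29
        = 0.035500 + 0.211700 = 0.247200
The terms with newsletter send present sum to 0.211700, so
  P(newsletter send | traffic spike, ¬viral social-media post) = 0.211700 / 0.247200 ≈ 0.8564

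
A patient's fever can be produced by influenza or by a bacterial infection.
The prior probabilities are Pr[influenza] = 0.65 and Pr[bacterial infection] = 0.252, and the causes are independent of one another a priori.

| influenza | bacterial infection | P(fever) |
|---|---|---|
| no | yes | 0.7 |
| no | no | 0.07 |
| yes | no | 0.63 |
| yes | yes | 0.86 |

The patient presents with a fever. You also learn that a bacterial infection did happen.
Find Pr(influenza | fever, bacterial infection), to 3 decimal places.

Pr(influenza | fever, bacterial infection) ≈ 0.695

Sum P(fever|·) weighted by the priors over both values of influenza:
  P(fever | bacterial infection) = 0.7*0.35 + 0.86*0.65
        = 0.245000 + 0.559000 = 0.804000
Keeping only the influenza-present terms gives 0.559000, so
  P(influenza | fever, bacterial infection) = 0.559000 / 0.804000 ≈ 0.695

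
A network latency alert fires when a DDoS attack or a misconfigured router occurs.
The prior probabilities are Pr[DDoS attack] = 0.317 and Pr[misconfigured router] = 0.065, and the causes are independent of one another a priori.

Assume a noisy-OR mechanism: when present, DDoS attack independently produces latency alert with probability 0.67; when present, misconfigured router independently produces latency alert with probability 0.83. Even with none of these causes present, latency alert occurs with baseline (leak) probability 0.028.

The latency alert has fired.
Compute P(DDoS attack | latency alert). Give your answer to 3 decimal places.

Under noisy-OR, P(latency alert | causes) = 1 − (1−0.028)·∏(1−qᵢ) over the active causes.
P(latency alert) = 0.028×0.683×0.935 + 0.83476×0.683×0.065 + 0.67924×0.317×0.935 + 0.945471×0.317×0.065 = 0.017881 + 0.037059 + 0.201323 + 0.019481 = 0.275744
The DDoS attack-present share is 0.201323 + 0.019481 = 0.220804.
So P(DDoS attack | latency alert) = 0.220804/0.275744 ≈ 0.801.

P(DDoS attack | latency alert) ≈ 0.801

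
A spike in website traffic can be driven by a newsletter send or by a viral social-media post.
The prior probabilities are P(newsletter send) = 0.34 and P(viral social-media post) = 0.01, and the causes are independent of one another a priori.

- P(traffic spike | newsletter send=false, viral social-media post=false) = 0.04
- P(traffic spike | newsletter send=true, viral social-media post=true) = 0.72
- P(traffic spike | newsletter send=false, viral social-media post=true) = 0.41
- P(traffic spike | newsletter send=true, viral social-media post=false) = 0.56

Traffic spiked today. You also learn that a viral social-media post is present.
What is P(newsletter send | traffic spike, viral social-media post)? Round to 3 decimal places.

P(newsletter send | traffic spike, viral social-media post) ≈ 0.475

P(traffic spike | viral social-media post) = 0.41·0.66 + 0.72·0.34 = 0.270600 + 0.244800 = 0.515400
The newsletter send-present share is 0.72·0.34 = 0.244800.
Hence the posterior is 0.244800/0.515400 ≈ 0.475.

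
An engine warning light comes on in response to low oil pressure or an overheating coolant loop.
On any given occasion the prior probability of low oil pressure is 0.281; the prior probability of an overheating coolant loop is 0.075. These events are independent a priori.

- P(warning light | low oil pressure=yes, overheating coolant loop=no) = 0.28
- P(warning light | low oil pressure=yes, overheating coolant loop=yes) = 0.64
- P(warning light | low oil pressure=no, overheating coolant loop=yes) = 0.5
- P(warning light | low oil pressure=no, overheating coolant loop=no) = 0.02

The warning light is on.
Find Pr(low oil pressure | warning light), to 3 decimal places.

Pr(low oil pressure | warning light) ≈ 0.682

Sum P(warning light|·) weighted by the priors over the 4 (low oil pressure, overheating coolant loop) configurations:
  P(warning light) = 0.02×0.719×0.925 + 0.5×0.719×0.075 + 0.28×0.281×0.925 + 0.64×0.281×0.075
        = 0.013302 + 0.026962 + 0.072779 + 0.013488 = 0.126531
Keeping only the low oil pressure-present terms gives 0.086267, so
  P(low oil pressure | warning light) = 0.086267 / 0.126531 ≈ 0.682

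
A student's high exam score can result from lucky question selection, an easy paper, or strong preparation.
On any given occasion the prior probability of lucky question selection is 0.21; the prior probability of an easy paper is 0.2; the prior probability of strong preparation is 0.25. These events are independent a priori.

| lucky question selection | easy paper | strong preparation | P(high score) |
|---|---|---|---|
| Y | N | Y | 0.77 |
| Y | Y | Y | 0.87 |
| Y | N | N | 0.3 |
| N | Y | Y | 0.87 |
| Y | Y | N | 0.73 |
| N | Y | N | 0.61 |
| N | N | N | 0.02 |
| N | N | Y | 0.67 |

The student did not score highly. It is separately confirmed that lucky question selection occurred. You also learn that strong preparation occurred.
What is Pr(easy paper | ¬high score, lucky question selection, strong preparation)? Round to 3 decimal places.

Pr(easy paper | ¬high score, lucky question selection, strong preparation) ≈ 0.124

Sum P(¬high score|·) weighted by the priors over both values of easy paper:
  P(¬high score | lucky question selection, strong preparation) = 0.23*0.8 + 0.13*0.2
        = 0.184000 + 0.026000 = 0.210000
Keeping only the easy paper-present terms gives 0.026000, so
  P(easy paper | ¬high score, lucky question selection, strong preparation) = 0.026000 / 0.210000 ≈ 0.124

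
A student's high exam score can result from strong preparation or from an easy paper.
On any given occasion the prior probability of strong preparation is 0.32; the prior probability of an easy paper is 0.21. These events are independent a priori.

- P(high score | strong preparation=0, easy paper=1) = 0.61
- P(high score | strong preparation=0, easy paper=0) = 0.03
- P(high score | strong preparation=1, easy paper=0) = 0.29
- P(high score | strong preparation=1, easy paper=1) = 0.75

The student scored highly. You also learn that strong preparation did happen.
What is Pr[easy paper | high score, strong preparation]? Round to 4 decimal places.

Pr[easy paper | high score, strong preparation] ≈ 0.4074

Weight on easy paper=true, given the evidence: 0.75×0.21 = 0.157500
Denominator P(high score | strong preparation): 0.29×0.79 + 0.75×0.21 = 0.386600
Posterior = 0.157500 / 0.386600 ≈ 0.4074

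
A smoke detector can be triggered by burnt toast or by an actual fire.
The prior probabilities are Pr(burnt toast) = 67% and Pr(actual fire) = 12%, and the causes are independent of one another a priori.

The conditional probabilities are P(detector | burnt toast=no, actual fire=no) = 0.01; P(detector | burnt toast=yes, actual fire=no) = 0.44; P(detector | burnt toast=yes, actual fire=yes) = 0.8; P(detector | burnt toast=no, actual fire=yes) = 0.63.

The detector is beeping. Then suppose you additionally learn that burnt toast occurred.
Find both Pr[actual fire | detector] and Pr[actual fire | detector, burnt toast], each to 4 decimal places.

P(detector) = 0.01×0.33×0.88 + 0.63×0.33×0.12 + 0.44×0.67×0.88 + 0.8×0.67×0.12 = 0.002904 + 0.024948 + 0.259424 + 0.064320 = 0.351596
Of this, 0.089268 comes from 0.024948 + 0.064320 (the actual fire=true cases).
So P(actual fire | detector) = 0.089268/0.351596 ≈ 0.2539.

With the extra evidence:
P(detector | burnt toast) = 0.44·0.88 + 0.8·0.12 = 0.387200 + 0.096000 = 0.483200
The actual fire-present share is 0.8·0.12 = 0.096000.
Hence the posterior is 0.096000/0.483200 ≈ 0.1987.
Conditioning on burnt toast lowers the posterior on actual fire: the classic explaining-away effect in a common-effect structure.

Pr[actual fire | detector] ≈ 0.2539; Pr[actual fire | detector, burnt toast] ≈ 0.1987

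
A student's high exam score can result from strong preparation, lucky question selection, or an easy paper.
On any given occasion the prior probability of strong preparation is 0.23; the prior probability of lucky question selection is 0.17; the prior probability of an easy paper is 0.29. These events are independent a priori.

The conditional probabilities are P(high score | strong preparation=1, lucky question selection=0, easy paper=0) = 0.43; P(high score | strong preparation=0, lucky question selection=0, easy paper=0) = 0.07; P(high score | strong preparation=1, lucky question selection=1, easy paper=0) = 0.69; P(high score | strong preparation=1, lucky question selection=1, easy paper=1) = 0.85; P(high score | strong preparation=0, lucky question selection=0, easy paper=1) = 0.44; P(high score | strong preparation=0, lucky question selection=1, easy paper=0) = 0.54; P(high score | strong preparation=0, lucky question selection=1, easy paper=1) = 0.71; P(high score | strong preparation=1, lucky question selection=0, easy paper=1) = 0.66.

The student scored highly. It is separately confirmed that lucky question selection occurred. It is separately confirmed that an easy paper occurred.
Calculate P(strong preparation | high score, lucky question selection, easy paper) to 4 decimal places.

Enumerate both values of strong preparation and weight by the priors:
  P(high score | lucky question selection, easy paper) = 0.71·0.77 + 0.85·0.23
        = 0.546700 + 0.195500 = 0.742200
The terms with strong preparation present sum to 0.195500, so
  P(strong preparation | high score, lucky question selection, easy paper) = 0.195500 / 0.742200 ≈ 0.2634

P(strong preparation | high score, lucky question selection, easy paper) ≈ 0.2634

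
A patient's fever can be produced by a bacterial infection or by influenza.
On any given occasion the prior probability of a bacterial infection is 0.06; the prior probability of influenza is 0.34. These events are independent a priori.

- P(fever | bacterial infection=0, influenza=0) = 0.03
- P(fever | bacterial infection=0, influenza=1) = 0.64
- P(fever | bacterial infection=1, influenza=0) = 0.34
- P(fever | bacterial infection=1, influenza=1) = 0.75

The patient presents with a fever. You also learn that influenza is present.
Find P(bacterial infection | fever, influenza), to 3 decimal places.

P(bacterial infection | fever, influenza) ≈ 0.070

For the numerator, keep only bacterial infection=true terms: 0.75*0.06 = 0.045000
Normalizer over all consistent configurations: 0.64*0.94 + 0.75*0.06 = 0.646600
Posterior = 0.045000 / 0.646600 ≈ 0.070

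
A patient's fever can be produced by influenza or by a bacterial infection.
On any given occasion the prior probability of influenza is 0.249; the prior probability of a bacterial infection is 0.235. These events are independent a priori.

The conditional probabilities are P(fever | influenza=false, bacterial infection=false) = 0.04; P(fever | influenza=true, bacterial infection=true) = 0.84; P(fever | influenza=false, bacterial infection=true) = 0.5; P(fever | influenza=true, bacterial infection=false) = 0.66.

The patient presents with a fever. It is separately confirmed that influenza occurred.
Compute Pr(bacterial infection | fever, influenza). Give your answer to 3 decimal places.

Pr(bacterial infection | fever, influenza) ≈ 0.281

Weight on bacterial infection=true, given the evidence: 0.84·0.235 = 0.197400
Normalizer over all consistent configurations: 0.66·0.765 + 0.84·0.235 = 0.702300
P(bacterial infection | fever, influenza) = 0.197400/0.702300 ≈ 0.281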